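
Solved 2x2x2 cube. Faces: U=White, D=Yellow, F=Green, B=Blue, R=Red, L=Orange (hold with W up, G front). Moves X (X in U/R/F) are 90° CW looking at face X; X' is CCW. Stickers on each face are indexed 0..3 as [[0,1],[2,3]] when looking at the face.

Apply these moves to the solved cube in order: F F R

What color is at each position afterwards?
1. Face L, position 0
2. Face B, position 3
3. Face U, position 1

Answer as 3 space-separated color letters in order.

Answer: O B G

Derivation:
After move 1 (F): F=GGGG U=WWOO R=WRWR D=RRYY L=OYOY
After move 2 (F): F=GGGG U=WWYY R=OROR D=WWYY L=OROR
After move 3 (R): R=OORR U=WGYG F=GWGY D=WBYB B=YBWB
Query 1: L[0] = O
Query 2: B[3] = B
Query 3: U[1] = G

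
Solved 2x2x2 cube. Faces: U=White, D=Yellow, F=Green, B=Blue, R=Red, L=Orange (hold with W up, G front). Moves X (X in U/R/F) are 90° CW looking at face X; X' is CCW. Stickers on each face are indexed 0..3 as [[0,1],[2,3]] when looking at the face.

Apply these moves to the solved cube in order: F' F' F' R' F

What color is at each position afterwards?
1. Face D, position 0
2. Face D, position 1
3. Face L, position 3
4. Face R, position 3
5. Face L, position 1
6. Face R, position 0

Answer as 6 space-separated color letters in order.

After move 1 (F'): F=GGGG U=WWRR R=YRYR D=OOYY L=OWOW
After move 2 (F'): F=GGGG U=WWYY R=OROR D=WWYY L=OROR
After move 3 (F'): F=GGGG U=WWOO R=WRWR D=RRYY L=OYOY
After move 4 (R'): R=RRWW U=WBOB F=GWGO D=RGYG B=YBRB
After move 5 (F): F=GGOW U=WBYY R=ORBW D=WRYG L=OROG
Query 1: D[0] = W
Query 2: D[1] = R
Query 3: L[3] = G
Query 4: R[3] = W
Query 5: L[1] = R
Query 6: R[0] = O

Answer: W R G W R O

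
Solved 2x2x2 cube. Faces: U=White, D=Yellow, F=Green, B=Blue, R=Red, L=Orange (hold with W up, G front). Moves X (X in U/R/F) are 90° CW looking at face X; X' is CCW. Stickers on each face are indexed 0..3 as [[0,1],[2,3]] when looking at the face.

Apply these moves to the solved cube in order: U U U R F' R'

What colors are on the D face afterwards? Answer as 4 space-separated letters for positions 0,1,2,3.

Answer: B Y Y G

Derivation:
After move 1 (U): U=WWWW F=RRGG R=BBRR B=OOBB L=GGOO
After move 2 (U): U=WWWW F=BBGG R=OORR B=GGBB L=RROO
After move 3 (U): U=WWWW F=OOGG R=GGRR B=RRBB L=BBOO
After move 4 (R): R=RGRG U=WOWG F=OYGY D=YBYR B=WRWB
After move 5 (F'): F=YYOG U=WORR R=BGYG D=BOYR L=BGOW
After move 6 (R'): R=GGBY U=WWRW F=YOOR D=BYYG B=RROB
Query: D face = BYYG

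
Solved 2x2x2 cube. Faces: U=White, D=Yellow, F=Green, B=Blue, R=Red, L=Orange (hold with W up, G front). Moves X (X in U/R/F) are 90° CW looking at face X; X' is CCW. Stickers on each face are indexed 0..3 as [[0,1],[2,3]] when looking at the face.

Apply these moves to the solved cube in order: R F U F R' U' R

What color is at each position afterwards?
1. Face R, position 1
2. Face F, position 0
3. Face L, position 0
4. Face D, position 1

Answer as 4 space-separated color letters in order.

After move 1 (R): R=RRRR U=WGWG F=GYGY D=YBYB B=WBWB
After move 2 (F): F=GGYY U=WGOO R=WRGR D=RRYB L=OYOB
After move 3 (U): U=OWOG F=WRYY R=WBGR B=OYWB L=GGOB
After move 4 (F): F=YWYR U=OWBG R=OBGR D=GWYB L=GROR
After move 5 (R'): R=BROG U=OWBO F=YWYG D=GWYR B=BYWB
After move 6 (U'): U=WOOB F=GRYG R=YWOG B=BRWB L=BYOR
After move 7 (R): R=OYGW U=WROG F=GWYR D=GWYB B=BROB
Query 1: R[1] = Y
Query 2: F[0] = G
Query 3: L[0] = B
Query 4: D[1] = W

Answer: Y G B W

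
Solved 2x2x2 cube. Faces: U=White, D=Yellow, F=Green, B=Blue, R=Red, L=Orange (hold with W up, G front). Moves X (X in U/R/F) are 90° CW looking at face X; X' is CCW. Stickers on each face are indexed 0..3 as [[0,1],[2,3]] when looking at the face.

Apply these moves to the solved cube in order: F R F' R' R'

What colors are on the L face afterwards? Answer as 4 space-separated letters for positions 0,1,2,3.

After move 1 (F): F=GGGG U=WWOO R=WRWR D=RRYY L=OYOY
After move 2 (R): R=WWRR U=WGOG F=GRGY D=RBYB B=OBWB
After move 3 (F'): F=RYGG U=WGWR R=BWRR D=YYYB L=OGOO
After move 4 (R'): R=WRBR U=WWWO F=RGGR D=YYYG B=BBYB
After move 5 (R'): R=RRWB U=WYWB F=RWGO D=YGYR B=GBYB
Query: L face = OGOO

Answer: O G O O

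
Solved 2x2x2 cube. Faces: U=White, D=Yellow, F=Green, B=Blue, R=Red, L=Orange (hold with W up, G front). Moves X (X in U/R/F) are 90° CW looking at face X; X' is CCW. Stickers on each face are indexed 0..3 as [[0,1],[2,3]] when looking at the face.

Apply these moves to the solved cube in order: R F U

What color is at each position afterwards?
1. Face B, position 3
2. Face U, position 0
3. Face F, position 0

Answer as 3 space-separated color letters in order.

Answer: B O W

Derivation:
After move 1 (R): R=RRRR U=WGWG F=GYGY D=YBYB B=WBWB
After move 2 (F): F=GGYY U=WGOO R=WRGR D=RRYB L=OYOB
After move 3 (U): U=OWOG F=WRYY R=WBGR B=OYWB L=GGOB
Query 1: B[3] = B
Query 2: U[0] = O
Query 3: F[0] = W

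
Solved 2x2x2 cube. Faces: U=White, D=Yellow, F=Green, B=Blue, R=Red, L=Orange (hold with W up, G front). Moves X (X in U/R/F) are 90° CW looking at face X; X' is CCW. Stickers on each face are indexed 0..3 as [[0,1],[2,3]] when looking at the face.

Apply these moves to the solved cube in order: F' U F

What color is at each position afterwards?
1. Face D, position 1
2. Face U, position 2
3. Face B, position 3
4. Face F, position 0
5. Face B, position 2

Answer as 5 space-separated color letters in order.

Answer: B W B G B

Derivation:
After move 1 (F'): F=GGGG U=WWRR R=YRYR D=OOYY L=OWOW
After move 2 (U): U=RWRW F=YRGG R=BBYR B=OWBB L=GGOW
After move 3 (F): F=GYGR U=RWWG R=RBWR D=YBYY L=GOOO
Query 1: D[1] = B
Query 2: U[2] = W
Query 3: B[3] = B
Query 4: F[0] = G
Query 5: B[2] = B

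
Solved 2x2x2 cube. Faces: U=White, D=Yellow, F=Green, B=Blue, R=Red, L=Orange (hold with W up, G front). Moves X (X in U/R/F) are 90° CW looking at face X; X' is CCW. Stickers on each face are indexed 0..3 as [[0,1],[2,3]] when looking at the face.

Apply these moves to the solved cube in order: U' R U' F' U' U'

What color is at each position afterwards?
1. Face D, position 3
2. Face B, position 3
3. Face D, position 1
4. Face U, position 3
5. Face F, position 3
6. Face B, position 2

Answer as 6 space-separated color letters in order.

Answer: R B O O G W

Derivation:
After move 1 (U'): U=WWWW F=OOGG R=GGRR B=RRBB L=BBOO
After move 2 (R): R=RGRG U=WOWG F=OYGY D=YBYR B=WRWB
After move 3 (U'): U=OGWW F=BBGY R=OYRG B=RGWB L=WROO
After move 4 (F'): F=BYBG U=OGOR R=BYYG D=ROYR L=WWOW
After move 5 (U'): U=GROO F=WWBG R=BYYG B=BYWB L=RGOW
After move 6 (U'): U=ROGO F=RGBG R=WWYG B=BYWB L=BYOW
Query 1: D[3] = R
Query 2: B[3] = B
Query 3: D[1] = O
Query 4: U[3] = O
Query 5: F[3] = G
Query 6: B[2] = W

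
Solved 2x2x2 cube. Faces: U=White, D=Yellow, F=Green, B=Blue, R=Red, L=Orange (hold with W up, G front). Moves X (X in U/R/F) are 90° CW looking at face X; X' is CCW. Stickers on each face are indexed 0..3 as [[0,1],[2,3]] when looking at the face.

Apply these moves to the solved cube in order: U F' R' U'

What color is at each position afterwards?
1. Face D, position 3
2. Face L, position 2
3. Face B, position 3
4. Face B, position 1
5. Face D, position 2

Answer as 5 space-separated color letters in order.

After move 1 (U): U=WWWW F=RRGG R=BBRR B=OOBB L=GGOO
After move 2 (F'): F=RGRG U=WWBR R=YBYR D=GOYY L=GWOW
After move 3 (R'): R=BRYY U=WBBO F=RWRR D=GGYG B=YOOB
After move 4 (U'): U=BOWB F=GWRR R=RWYY B=BROB L=YOOW
Query 1: D[3] = G
Query 2: L[2] = O
Query 3: B[3] = B
Query 4: B[1] = R
Query 5: D[2] = Y

Answer: G O B R Y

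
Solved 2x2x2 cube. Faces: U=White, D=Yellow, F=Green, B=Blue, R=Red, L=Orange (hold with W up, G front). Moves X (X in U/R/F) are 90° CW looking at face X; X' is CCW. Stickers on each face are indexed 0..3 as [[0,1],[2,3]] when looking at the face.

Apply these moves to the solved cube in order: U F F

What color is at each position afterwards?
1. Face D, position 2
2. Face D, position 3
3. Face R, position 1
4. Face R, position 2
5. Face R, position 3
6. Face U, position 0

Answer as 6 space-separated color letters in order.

Answer: Y Y B G R W

Derivation:
After move 1 (U): U=WWWW F=RRGG R=BBRR B=OOBB L=GGOO
After move 2 (F): F=GRGR U=WWOG R=WBWR D=RBYY L=GYOY
After move 3 (F): F=GGRR U=WWYY R=OBGR D=WWYY L=GROB
Query 1: D[2] = Y
Query 2: D[3] = Y
Query 3: R[1] = B
Query 4: R[2] = G
Query 5: R[3] = R
Query 6: U[0] = W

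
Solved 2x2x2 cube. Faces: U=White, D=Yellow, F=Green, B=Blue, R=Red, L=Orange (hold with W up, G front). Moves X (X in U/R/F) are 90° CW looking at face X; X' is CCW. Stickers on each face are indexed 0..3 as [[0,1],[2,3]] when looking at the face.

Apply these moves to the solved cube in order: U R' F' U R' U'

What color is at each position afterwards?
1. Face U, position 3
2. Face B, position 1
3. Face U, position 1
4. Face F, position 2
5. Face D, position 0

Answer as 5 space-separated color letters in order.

Answer: B R G R G

Derivation:
After move 1 (U): U=WWWW F=RRGG R=BBRR B=OOBB L=GGOO
After move 2 (R'): R=BRBR U=WBWO F=RWGW D=YRYG B=YOYB
After move 3 (F'): F=WWRG U=WBBB R=RRYR D=GOYG L=GOOW
After move 4 (U): U=BWBB F=RRRG R=YOYR B=GOYB L=WWOW
After move 5 (R'): R=ORYY U=BYBG F=RWRB D=GRYG B=GOOB
After move 6 (U'): U=YGBB F=WWRB R=RWYY B=OROB L=GOOW
Query 1: U[3] = B
Query 2: B[1] = R
Query 3: U[1] = G
Query 4: F[2] = R
Query 5: D[0] = G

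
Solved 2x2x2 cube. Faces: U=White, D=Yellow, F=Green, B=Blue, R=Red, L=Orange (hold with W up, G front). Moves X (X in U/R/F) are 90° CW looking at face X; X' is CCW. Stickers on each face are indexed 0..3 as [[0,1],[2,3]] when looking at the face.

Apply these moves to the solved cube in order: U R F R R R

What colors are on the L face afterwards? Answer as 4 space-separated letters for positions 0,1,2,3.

Answer: G Y O B

Derivation:
After move 1 (U): U=WWWW F=RRGG R=BBRR B=OOBB L=GGOO
After move 2 (R): R=RBRB U=WRWG F=RYGY D=YBYO B=WOWB
After move 3 (F): F=GRYY U=WROG R=WBGB D=RRYO L=GYOB
After move 4 (R): R=GWBB U=WROY F=GRYO D=RWYW B=GORB
After move 5 (R): R=BGBW U=WROO F=GWYW D=RRYG B=YORB
After move 6 (R): R=BBWG U=WWOW F=GRYG D=RRYY B=OORB
Query: L face = GYOB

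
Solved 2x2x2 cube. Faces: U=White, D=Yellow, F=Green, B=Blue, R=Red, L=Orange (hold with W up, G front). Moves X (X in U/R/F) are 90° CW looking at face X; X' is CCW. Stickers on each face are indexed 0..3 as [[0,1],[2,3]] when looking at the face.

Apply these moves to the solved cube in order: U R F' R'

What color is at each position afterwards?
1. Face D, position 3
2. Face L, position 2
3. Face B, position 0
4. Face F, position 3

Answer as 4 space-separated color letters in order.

Answer: G O O R

Derivation:
After move 1 (U): U=WWWW F=RRGG R=BBRR B=OOBB L=GGOO
After move 2 (R): R=RBRB U=WRWG F=RYGY D=YBYO B=WOWB
After move 3 (F'): F=YYRG U=WRRR R=BBYB D=GOYO L=GGOW
After move 4 (R'): R=BBBY U=WWRW F=YRRR D=GYYG B=OOOB
Query 1: D[3] = G
Query 2: L[2] = O
Query 3: B[0] = O
Query 4: F[3] = R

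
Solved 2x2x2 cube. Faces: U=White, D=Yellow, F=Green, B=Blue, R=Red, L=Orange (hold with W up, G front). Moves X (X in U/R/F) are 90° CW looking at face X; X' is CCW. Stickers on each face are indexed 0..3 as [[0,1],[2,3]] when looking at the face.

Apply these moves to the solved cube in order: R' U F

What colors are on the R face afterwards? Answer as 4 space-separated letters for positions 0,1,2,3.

Answer: B B B R

Derivation:
After move 1 (R'): R=RRRR U=WBWB F=GWGW D=YGYG B=YBYB
After move 2 (U): U=WWBB F=RRGW R=YBRR B=OOYB L=GWOO
After move 3 (F): F=GRWR U=WWOW R=BBBR D=RYYG L=GYOG
Query: R face = BBBR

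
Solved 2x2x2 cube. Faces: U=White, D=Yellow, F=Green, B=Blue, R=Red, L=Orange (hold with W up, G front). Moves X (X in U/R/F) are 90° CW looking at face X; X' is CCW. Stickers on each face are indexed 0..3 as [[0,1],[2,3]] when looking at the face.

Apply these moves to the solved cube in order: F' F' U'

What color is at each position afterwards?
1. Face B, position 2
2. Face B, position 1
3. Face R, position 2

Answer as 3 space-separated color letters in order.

After move 1 (F'): F=GGGG U=WWRR R=YRYR D=OOYY L=OWOW
After move 2 (F'): F=GGGG U=WWYY R=OROR D=WWYY L=OROR
After move 3 (U'): U=WYWY F=ORGG R=GGOR B=ORBB L=BBOR
Query 1: B[2] = B
Query 2: B[1] = R
Query 3: R[2] = O

Answer: B R O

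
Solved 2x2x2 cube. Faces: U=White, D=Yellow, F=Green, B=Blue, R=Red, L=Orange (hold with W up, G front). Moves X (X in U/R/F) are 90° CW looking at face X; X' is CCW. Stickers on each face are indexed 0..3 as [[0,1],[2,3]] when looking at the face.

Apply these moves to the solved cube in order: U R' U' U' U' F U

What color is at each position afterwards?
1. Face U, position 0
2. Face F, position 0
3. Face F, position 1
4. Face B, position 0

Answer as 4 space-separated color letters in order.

Answer: O O O R

Derivation:
After move 1 (U): U=WWWW F=RRGG R=BBRR B=OOBB L=GGOO
After move 2 (R'): R=BRBR U=WBWO F=RWGW D=YRYG B=YOYB
After move 3 (U'): U=BOWW F=GGGW R=RWBR B=BRYB L=YOOO
After move 4 (U'): U=OWBW F=YOGW R=GGBR B=RWYB L=BROO
After move 5 (U'): U=WWOB F=BRGW R=YOBR B=GGYB L=RWOO
After move 6 (F): F=GBWR U=WWOW R=OOBR D=BYYG L=RYOR
After move 7 (U): U=OWWW F=OOWR R=GGBR B=RYYB L=GBOR
Query 1: U[0] = O
Query 2: F[0] = O
Query 3: F[1] = O
Query 4: B[0] = R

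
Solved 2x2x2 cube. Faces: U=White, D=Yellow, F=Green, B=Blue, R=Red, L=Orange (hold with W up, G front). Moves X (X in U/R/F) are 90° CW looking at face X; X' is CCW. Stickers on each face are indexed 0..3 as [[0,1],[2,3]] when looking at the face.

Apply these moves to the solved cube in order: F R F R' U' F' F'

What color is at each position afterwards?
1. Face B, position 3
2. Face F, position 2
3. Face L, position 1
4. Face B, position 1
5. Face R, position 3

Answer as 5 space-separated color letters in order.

Answer: B R O R G

Derivation:
After move 1 (F): F=GGGG U=WWOO R=WRWR D=RRYY L=OYOY
After move 2 (R): R=WWRR U=WGOG F=GRGY D=RBYB B=OBWB
After move 3 (F): F=GGYR U=WGYY R=OWGR D=RWYB L=OROB
After move 4 (R'): R=WROG U=WWYO F=GGYY D=RGYR B=BBWB
After move 5 (U'): U=WOWY F=ORYY R=GGOG B=WRWB L=BBOB
After move 6 (F'): F=RYOY U=WOGO R=GGRG D=BBYR L=BYOW
After move 7 (F'): F=YYRO U=WOGR R=BGBG D=YWYR L=BOOG
Query 1: B[3] = B
Query 2: F[2] = R
Query 3: L[1] = O
Query 4: B[1] = R
Query 5: R[3] = G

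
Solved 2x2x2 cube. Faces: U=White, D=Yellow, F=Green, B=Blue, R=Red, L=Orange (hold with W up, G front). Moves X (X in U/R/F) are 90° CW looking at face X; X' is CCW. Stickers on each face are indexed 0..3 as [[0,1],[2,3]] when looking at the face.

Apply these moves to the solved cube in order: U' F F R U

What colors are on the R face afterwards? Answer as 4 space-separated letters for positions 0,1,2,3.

Answer: Y R R G

Derivation:
After move 1 (U'): U=WWWW F=OOGG R=GGRR B=RRBB L=BBOO
After move 2 (F): F=GOGO U=WWOB R=WGWR D=RGYY L=BYOY
After move 3 (F): F=GGOO U=WWYY R=OGBR D=WWYY L=BROG
After move 4 (R): R=BORG U=WGYO F=GWOY D=WBYR B=YRWB
After move 5 (U): U=YWOG F=BOOY R=YRRG B=BRWB L=GWOG
Query: R face = YRRG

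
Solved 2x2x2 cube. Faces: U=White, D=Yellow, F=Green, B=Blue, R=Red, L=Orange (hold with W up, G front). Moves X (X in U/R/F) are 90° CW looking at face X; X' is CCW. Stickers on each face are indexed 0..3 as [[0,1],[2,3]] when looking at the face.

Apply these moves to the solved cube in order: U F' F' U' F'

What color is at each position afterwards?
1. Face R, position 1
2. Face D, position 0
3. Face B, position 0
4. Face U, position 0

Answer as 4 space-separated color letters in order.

After move 1 (U): U=WWWW F=RRGG R=BBRR B=OOBB L=GGOO
After move 2 (F'): F=RGRG U=WWBR R=YBYR D=GOYY L=GWOW
After move 3 (F'): F=GGRR U=WWYY R=OBGR D=WWYY L=GROB
After move 4 (U'): U=WYWY F=GRRR R=GGGR B=OBBB L=OOOB
After move 5 (F'): F=RRGR U=WYGG R=WGWR D=OBYY L=OYOW
Query 1: R[1] = G
Query 2: D[0] = O
Query 3: B[0] = O
Query 4: U[0] = W

Answer: G O O W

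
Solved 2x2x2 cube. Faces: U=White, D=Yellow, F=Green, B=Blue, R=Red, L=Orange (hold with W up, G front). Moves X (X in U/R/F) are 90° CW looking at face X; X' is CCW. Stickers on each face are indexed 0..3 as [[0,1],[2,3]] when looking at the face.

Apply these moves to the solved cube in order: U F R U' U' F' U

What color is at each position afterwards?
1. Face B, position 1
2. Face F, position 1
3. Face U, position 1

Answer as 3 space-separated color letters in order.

After move 1 (U): U=WWWW F=RRGG R=BBRR B=OOBB L=GGOO
After move 2 (F): F=GRGR U=WWOG R=WBWR D=RBYY L=GYOY
After move 3 (R): R=WWRB U=WROR F=GBGY D=RBYO B=GOWB
After move 4 (U'): U=RRWO F=GYGY R=GBRB B=WWWB L=GOOY
After move 5 (U'): U=RORW F=GOGY R=GYRB B=GBWB L=WWOY
After move 6 (F'): F=OYGG U=ROGR R=BYRB D=WYYO L=WWOR
After move 7 (U): U=GRRO F=BYGG R=GBRB B=WWWB L=OYOR
Query 1: B[1] = W
Query 2: F[1] = Y
Query 3: U[1] = R

Answer: W Y R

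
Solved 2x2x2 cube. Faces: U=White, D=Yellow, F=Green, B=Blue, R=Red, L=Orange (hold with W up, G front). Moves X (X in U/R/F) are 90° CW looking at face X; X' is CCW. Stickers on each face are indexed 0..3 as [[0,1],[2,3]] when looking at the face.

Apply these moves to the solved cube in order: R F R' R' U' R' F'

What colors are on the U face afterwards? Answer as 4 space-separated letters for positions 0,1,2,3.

Answer: R G W G

Derivation:
After move 1 (R): R=RRRR U=WGWG F=GYGY D=YBYB B=WBWB
After move 2 (F): F=GGYY U=WGOO R=WRGR D=RRYB L=OYOB
After move 3 (R'): R=RRWG U=WWOW F=GGYO D=RGYY B=BBRB
After move 4 (R'): R=RGRW U=WROB F=GWYW D=RGYO B=YBGB
After move 5 (U'): U=RBWO F=OYYW R=GWRW B=RGGB L=YBOB
After move 6 (R'): R=WWGR U=RGWR F=OBYO D=RYYW B=OGGB
After move 7 (F'): F=BOOY U=RGWG R=YWRR D=BBYW L=YROW
Query: U face = RGWG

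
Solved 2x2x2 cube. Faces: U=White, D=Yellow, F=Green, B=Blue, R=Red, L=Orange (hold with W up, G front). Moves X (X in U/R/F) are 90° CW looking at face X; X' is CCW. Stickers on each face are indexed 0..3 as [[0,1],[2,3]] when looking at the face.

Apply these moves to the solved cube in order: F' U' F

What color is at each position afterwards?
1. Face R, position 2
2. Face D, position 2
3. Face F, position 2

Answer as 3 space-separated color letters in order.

Answer: R Y G

Derivation:
After move 1 (F'): F=GGGG U=WWRR R=YRYR D=OOYY L=OWOW
After move 2 (U'): U=WRWR F=OWGG R=GGYR B=YRBB L=BBOW
After move 3 (F): F=GOGW U=WRWB R=WGRR D=YGYY L=BOOO
Query 1: R[2] = R
Query 2: D[2] = Y
Query 3: F[2] = G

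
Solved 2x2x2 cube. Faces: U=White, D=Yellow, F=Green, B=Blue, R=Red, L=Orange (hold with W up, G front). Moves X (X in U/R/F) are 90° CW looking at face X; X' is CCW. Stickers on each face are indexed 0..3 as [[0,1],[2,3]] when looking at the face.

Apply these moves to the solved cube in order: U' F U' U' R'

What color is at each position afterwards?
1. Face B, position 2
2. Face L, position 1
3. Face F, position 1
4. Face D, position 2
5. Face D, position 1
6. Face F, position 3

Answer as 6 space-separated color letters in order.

After move 1 (U'): U=WWWW F=OOGG R=GGRR B=RRBB L=BBOO
After move 2 (F): F=GOGO U=WWOB R=WGWR D=RGYY L=BYOY
After move 3 (U'): U=WBWO F=BYGO R=GOWR B=WGBB L=RROY
After move 4 (U'): U=BOWW F=RRGO R=BYWR B=GOBB L=WGOY
After move 5 (R'): R=YRBW U=BBWG F=ROGW D=RRYO B=YOGB
Query 1: B[2] = G
Query 2: L[1] = G
Query 3: F[1] = O
Query 4: D[2] = Y
Query 5: D[1] = R
Query 6: F[3] = W

Answer: G G O Y R W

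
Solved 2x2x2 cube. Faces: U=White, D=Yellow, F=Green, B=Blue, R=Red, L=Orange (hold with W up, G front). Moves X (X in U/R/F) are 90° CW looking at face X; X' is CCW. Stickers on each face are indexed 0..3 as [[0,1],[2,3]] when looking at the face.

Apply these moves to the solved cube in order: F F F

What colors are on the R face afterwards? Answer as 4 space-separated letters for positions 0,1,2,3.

Answer: Y R Y R

Derivation:
After move 1 (F): F=GGGG U=WWOO R=WRWR D=RRYY L=OYOY
After move 2 (F): F=GGGG U=WWYY R=OROR D=WWYY L=OROR
After move 3 (F): F=GGGG U=WWRR R=YRYR D=OOYY L=OWOW
Query: R face = YRYR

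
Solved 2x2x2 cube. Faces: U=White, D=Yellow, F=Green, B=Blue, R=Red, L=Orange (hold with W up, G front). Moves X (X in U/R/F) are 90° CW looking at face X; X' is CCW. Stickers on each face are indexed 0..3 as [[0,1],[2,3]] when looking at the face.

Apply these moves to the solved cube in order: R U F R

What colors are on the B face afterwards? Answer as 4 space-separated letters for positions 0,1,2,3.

Answer: Y O W B

Derivation:
After move 1 (R): R=RRRR U=WGWG F=GYGY D=YBYB B=WBWB
After move 2 (U): U=WWGG F=RRGY R=WBRR B=OOWB L=GYOO
After move 3 (F): F=GRYR U=WWOY R=GBGR D=RWYB L=GYOB
After move 4 (R): R=GGRB U=WROR F=GWYB D=RWYO B=YOWB
Query: B face = YOWB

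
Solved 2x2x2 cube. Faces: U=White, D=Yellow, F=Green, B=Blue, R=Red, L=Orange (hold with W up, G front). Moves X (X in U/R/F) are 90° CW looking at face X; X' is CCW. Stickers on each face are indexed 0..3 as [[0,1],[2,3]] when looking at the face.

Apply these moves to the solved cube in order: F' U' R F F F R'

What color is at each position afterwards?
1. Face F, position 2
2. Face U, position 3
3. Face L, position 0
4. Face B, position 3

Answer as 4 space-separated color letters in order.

Answer: O R B B

Derivation:
After move 1 (F'): F=GGGG U=WWRR R=YRYR D=OOYY L=OWOW
After move 2 (U'): U=WRWR F=OWGG R=GGYR B=YRBB L=BBOW
After move 3 (R): R=YGRG U=WWWG F=OOGY D=OBYY B=RRRB
After move 4 (F): F=GOYO U=WWWB R=WGGG D=RYYY L=BOOB
After move 5 (F): F=YGOO U=WWBO R=WGBG D=GWYY L=BROY
After move 6 (F): F=OYOG U=WWYR R=BGOG D=BWYY L=BGOW
After move 7 (R'): R=GGBO U=WRYR F=OWOR D=BYYG B=YRWB
Query 1: F[2] = O
Query 2: U[3] = R
Query 3: L[0] = B
Query 4: B[3] = B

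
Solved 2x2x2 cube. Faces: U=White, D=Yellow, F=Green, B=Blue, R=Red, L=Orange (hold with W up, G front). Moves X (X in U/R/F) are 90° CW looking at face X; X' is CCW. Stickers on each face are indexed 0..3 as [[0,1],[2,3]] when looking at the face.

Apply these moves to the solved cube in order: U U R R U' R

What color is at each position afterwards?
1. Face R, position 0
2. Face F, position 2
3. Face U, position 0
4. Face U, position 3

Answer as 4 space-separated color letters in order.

Answer: O G Y G

Derivation:
After move 1 (U): U=WWWW F=RRGG R=BBRR B=OOBB L=GGOO
After move 2 (U): U=WWWW F=BBGG R=OORR B=GGBB L=RROO
After move 3 (R): R=RORO U=WBWG F=BYGY D=YBYG B=WGWB
After move 4 (R): R=RROO U=WYWY F=BBGG D=YWYW B=GGBB
After move 5 (U'): U=YYWW F=RRGG R=BBOO B=RRBB L=GGOO
After move 6 (R): R=OBOB U=YRWG F=RWGW D=YBYR B=WRYB
Query 1: R[0] = O
Query 2: F[2] = G
Query 3: U[0] = Y
Query 4: U[3] = G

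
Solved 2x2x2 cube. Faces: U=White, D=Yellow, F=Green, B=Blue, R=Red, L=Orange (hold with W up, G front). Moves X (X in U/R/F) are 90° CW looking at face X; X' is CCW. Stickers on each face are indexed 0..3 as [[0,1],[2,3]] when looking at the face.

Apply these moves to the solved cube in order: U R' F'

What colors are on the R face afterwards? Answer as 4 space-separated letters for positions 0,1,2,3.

Answer: R R Y R

Derivation:
After move 1 (U): U=WWWW F=RRGG R=BBRR B=OOBB L=GGOO
After move 2 (R'): R=BRBR U=WBWO F=RWGW D=YRYG B=YOYB
After move 3 (F'): F=WWRG U=WBBB R=RRYR D=GOYG L=GOOW
Query: R face = RRYR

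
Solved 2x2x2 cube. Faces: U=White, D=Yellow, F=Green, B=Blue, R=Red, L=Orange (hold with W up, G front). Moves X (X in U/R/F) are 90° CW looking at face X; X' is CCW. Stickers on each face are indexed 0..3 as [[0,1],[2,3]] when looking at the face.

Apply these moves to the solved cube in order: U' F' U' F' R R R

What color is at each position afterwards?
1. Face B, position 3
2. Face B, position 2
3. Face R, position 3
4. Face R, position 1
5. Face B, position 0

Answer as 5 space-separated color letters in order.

After move 1 (U'): U=WWWW F=OOGG R=GGRR B=RRBB L=BBOO
After move 2 (F'): F=OGOG U=WWGR R=YGYR D=BOYY L=BWOW
After move 3 (U'): U=WRWG F=BWOG R=OGYR B=YGBB L=RROW
After move 4 (F'): F=WGBO U=WROY R=OGBR D=RWYY L=RGOW
After move 5 (R): R=BORG U=WGOO F=WWBY D=RBYY B=YGRB
After move 6 (R): R=RBGO U=WWOY F=WBBY D=RRYY B=OGGB
After move 7 (R): R=GROB U=WBOY F=WRBY D=RGYO B=YGWB
Query 1: B[3] = B
Query 2: B[2] = W
Query 3: R[3] = B
Query 4: R[1] = R
Query 5: B[0] = Y

Answer: B W B R Y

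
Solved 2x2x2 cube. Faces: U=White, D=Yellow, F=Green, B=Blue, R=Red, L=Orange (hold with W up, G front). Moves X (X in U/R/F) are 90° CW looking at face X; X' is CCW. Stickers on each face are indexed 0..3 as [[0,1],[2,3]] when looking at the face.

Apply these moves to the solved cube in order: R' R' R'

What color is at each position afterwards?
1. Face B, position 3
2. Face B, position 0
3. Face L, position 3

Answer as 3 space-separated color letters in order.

After move 1 (R'): R=RRRR U=WBWB F=GWGW D=YGYG B=YBYB
After move 2 (R'): R=RRRR U=WYWY F=GBGB D=YWYW B=GBGB
After move 3 (R'): R=RRRR U=WGWG F=GYGY D=YBYB B=WBWB
Query 1: B[3] = B
Query 2: B[0] = W
Query 3: L[3] = O

Answer: B W O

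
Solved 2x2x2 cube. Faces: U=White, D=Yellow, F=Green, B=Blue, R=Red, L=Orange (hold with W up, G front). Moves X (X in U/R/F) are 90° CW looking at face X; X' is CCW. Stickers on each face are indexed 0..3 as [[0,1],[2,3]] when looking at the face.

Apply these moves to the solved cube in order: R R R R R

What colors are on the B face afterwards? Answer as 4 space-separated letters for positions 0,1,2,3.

Answer: W B W B

Derivation:
After move 1 (R): R=RRRR U=WGWG F=GYGY D=YBYB B=WBWB
After move 2 (R): R=RRRR U=WYWY F=GBGB D=YWYW B=GBGB
After move 3 (R): R=RRRR U=WBWB F=GWGW D=YGYG B=YBYB
After move 4 (R): R=RRRR U=WWWW F=GGGG D=YYYY B=BBBB
After move 5 (R): R=RRRR U=WGWG F=GYGY D=YBYB B=WBWB
Query: B face = WBWB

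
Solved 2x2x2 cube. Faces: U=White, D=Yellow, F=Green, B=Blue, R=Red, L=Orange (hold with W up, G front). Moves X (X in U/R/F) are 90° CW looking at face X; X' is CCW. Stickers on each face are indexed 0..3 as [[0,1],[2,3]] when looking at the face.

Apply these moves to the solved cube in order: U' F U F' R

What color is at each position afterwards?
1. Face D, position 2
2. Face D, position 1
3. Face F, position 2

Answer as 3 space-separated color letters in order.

Answer: Y B W

Derivation:
After move 1 (U'): U=WWWW F=OOGG R=GGRR B=RRBB L=BBOO
After move 2 (F): F=GOGO U=WWOB R=WGWR D=RGYY L=BYOY
After move 3 (U): U=OWBW F=WGGO R=RRWR B=BYBB L=GOOY
After move 4 (F'): F=GOWG U=OWRW R=GRRR D=OYYY L=GWOB
After move 5 (R): R=RGRR U=OORG F=GYWY D=OBYB B=WYWB
Query 1: D[2] = Y
Query 2: D[1] = B
Query 3: F[2] = W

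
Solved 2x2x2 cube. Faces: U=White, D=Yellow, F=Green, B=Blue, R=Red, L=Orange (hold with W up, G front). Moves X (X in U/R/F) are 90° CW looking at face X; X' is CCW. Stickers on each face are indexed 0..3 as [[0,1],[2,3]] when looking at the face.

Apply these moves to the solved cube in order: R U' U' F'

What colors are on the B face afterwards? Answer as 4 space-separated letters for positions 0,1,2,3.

Answer: G Y W B

Derivation:
After move 1 (R): R=RRRR U=WGWG F=GYGY D=YBYB B=WBWB
After move 2 (U'): U=GGWW F=OOGY R=GYRR B=RRWB L=WBOO
After move 3 (U'): U=GWGW F=WBGY R=OORR B=GYWB L=RROO
After move 4 (F'): F=BYWG U=GWOR R=BOYR D=ROYB L=RWOG
Query: B face = GYWB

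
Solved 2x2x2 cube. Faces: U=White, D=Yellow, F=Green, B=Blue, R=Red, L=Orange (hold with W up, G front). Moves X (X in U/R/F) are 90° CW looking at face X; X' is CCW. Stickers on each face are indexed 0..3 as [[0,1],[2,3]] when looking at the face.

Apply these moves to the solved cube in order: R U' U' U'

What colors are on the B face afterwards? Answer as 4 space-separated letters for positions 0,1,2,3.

Answer: O O W B

Derivation:
After move 1 (R): R=RRRR U=WGWG F=GYGY D=YBYB B=WBWB
After move 2 (U'): U=GGWW F=OOGY R=GYRR B=RRWB L=WBOO
After move 3 (U'): U=GWGW F=WBGY R=OORR B=GYWB L=RROO
After move 4 (U'): U=WWGG F=RRGY R=WBRR B=OOWB L=GYOO
Query: B face = OOWB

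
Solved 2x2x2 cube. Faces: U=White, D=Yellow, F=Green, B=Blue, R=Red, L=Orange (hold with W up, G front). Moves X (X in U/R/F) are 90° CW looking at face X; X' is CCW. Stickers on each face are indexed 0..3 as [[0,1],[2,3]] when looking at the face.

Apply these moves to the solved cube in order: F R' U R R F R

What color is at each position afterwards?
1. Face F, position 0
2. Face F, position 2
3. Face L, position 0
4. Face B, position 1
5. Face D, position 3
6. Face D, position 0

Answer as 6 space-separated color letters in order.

After move 1 (F): F=GGGG U=WWOO R=WRWR D=RRYY L=OYOY
After move 2 (R'): R=RRWW U=WBOB F=GWGO D=RGYG B=YBRB
After move 3 (U): U=OWBB F=RRGO R=YBWW B=OYRB L=GWOY
After move 4 (R): R=WYWB U=ORBO F=RGGG D=RRYO B=BYWB
After move 5 (R): R=WWBY U=OGBG F=RRGO D=RWYB B=OYRB
After move 6 (F): F=GROR U=OGYW R=BWGY D=BWYB L=GROW
After move 7 (R): R=GBYW U=ORYR F=GWOB D=BRYO B=WYGB
Query 1: F[0] = G
Query 2: F[2] = O
Query 3: L[0] = G
Query 4: B[1] = Y
Query 5: D[3] = O
Query 6: D[0] = B

Answer: G O G Y O B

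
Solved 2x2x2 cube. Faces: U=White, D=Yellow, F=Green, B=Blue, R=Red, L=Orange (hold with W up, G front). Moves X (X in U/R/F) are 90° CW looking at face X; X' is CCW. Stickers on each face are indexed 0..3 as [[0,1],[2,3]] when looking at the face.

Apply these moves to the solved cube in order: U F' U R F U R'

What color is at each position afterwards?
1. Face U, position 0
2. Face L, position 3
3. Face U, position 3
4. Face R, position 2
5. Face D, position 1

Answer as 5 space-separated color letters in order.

Answer: W B R W O

Derivation:
After move 1 (U): U=WWWW F=RRGG R=BBRR B=OOBB L=GGOO
After move 2 (F'): F=RGRG U=WWBR R=YBYR D=GOYY L=GWOW
After move 3 (U): U=BWRW F=YBRG R=OOYR B=GWBB L=RGOW
After move 4 (R): R=YORO U=BBRG F=YORY D=GBYG B=WWWB
After move 5 (F): F=RYYO U=BBWG R=ROGO D=RYYG L=RGOB
After move 6 (U): U=WBGB F=ROYO R=WWGO B=RGWB L=RYOB
After move 7 (R'): R=WOWG U=WWGR F=RBYB D=ROYO B=GGYB
Query 1: U[0] = W
Query 2: L[3] = B
Query 3: U[3] = R
Query 4: R[2] = W
Query 5: D[1] = O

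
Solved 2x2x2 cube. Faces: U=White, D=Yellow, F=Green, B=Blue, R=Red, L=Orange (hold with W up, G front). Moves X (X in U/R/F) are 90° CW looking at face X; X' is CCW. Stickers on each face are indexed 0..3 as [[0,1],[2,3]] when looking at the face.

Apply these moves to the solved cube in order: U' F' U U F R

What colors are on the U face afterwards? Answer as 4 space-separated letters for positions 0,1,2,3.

After move 1 (U'): U=WWWW F=OOGG R=GGRR B=RRBB L=BBOO
After move 2 (F'): F=OGOG U=WWGR R=YGYR D=BOYY L=BWOW
After move 3 (U): U=GWRW F=YGOG R=RRYR B=BWBB L=OGOW
After move 4 (U): U=RGWW F=RROG R=BWYR B=OGBB L=YGOW
After move 5 (F): F=ORGR U=RGWG R=WWWR D=YBYY L=YBOO
After move 6 (R): R=WWRW U=RRWR F=OBGY D=YBYO B=GGGB
Query: U face = RRWR

Answer: R R W R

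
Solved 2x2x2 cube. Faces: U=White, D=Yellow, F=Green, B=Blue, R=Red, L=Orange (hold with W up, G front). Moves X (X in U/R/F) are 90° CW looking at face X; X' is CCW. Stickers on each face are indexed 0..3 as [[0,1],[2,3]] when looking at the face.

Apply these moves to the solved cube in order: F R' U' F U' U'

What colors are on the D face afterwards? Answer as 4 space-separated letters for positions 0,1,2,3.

Answer: W G Y G

Derivation:
After move 1 (F): F=GGGG U=WWOO R=WRWR D=RRYY L=OYOY
After move 2 (R'): R=RRWW U=WBOB F=GWGO D=RGYG B=YBRB
After move 3 (U'): U=BBWO F=OYGO R=GWWW B=RRRB L=YBOY
After move 4 (F): F=GOOY U=BBYB R=WWOW D=WGYG L=YROG
After move 5 (U'): U=BBBY F=YROY R=GOOW B=WWRB L=RROG
After move 6 (U'): U=BYBB F=RROY R=YROW B=GORB L=WWOG
Query: D face = WGYG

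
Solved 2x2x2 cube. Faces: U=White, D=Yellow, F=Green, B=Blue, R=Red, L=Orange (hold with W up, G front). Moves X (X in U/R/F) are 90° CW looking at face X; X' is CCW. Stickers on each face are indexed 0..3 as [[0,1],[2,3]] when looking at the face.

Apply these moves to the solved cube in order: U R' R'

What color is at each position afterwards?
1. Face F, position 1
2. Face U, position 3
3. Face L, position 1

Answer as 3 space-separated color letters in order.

Answer: B Y G

Derivation:
After move 1 (U): U=WWWW F=RRGG R=BBRR B=OOBB L=GGOO
After move 2 (R'): R=BRBR U=WBWO F=RWGW D=YRYG B=YOYB
After move 3 (R'): R=RRBB U=WYWY F=RBGO D=YWYW B=GORB
Query 1: F[1] = B
Query 2: U[3] = Y
Query 3: L[1] = G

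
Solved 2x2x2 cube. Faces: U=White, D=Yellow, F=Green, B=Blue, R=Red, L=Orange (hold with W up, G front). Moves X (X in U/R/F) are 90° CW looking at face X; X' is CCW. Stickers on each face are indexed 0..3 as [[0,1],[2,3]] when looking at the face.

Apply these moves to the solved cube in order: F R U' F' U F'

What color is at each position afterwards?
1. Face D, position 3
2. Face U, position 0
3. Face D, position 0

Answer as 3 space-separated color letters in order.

After move 1 (F): F=GGGG U=WWOO R=WRWR D=RRYY L=OYOY
After move 2 (R): R=WWRR U=WGOG F=GRGY D=RBYB B=OBWB
After move 3 (U'): U=GGWO F=OYGY R=GRRR B=WWWB L=OBOY
After move 4 (F'): F=YYOG U=GGGR R=BRRR D=BYYB L=OOOW
After move 5 (U): U=GGRG F=BROG R=WWRR B=OOWB L=YYOW
After move 6 (F'): F=RGBO U=GGWR R=YWBR D=YWYB L=YGOR
Query 1: D[3] = B
Query 2: U[0] = G
Query 3: D[0] = Y

Answer: B G Y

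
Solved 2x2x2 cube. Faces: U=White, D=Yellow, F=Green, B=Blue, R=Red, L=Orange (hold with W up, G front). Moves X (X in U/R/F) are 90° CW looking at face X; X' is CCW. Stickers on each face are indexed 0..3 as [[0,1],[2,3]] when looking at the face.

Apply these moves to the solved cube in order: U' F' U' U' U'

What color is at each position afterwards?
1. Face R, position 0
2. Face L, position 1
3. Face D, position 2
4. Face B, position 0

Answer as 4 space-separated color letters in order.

After move 1 (U'): U=WWWW F=OOGG R=GGRR B=RRBB L=BBOO
After move 2 (F'): F=OGOG U=WWGR R=YGYR D=BOYY L=BWOW
After move 3 (U'): U=WRWG F=BWOG R=OGYR B=YGBB L=RROW
After move 4 (U'): U=RGWW F=RROG R=BWYR B=OGBB L=YGOW
After move 5 (U'): U=GWRW F=YGOG R=RRYR B=BWBB L=OGOW
Query 1: R[0] = R
Query 2: L[1] = G
Query 3: D[2] = Y
Query 4: B[0] = B

Answer: R G Y B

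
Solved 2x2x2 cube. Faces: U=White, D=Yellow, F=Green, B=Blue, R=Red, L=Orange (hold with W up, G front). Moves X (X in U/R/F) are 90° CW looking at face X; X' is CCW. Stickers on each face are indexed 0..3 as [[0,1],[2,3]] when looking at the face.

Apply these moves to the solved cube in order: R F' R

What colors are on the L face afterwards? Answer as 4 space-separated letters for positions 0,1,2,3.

Answer: O G O W

Derivation:
After move 1 (R): R=RRRR U=WGWG F=GYGY D=YBYB B=WBWB
After move 2 (F'): F=YYGG U=WGRR R=BRYR D=OOYB L=OGOW
After move 3 (R): R=YBRR U=WYRG F=YOGB D=OWYW B=RBGB
Query: L face = OGOW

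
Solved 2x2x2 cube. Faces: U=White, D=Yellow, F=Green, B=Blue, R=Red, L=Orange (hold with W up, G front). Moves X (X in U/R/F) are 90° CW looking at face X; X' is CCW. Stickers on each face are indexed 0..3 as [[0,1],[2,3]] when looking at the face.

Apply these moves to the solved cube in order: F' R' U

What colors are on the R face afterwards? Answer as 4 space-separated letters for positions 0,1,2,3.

After move 1 (F'): F=GGGG U=WWRR R=YRYR D=OOYY L=OWOW
After move 2 (R'): R=RRYY U=WBRB F=GWGR D=OGYG B=YBOB
After move 3 (U): U=RWBB F=RRGR R=YBYY B=OWOB L=GWOW
Query: R face = YBYY

Answer: Y B Y Y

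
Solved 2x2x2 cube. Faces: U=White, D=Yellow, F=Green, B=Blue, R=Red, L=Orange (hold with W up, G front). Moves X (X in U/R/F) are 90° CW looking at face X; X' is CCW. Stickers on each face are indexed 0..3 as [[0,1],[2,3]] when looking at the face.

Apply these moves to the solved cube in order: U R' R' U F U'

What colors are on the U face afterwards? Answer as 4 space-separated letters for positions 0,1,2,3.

After move 1 (U): U=WWWW F=RRGG R=BBRR B=OOBB L=GGOO
After move 2 (R'): R=BRBR U=WBWO F=RWGW D=YRYG B=YOYB
After move 3 (R'): R=RRBB U=WYWY F=RBGO D=YWYW B=GORB
After move 4 (U): U=WWYY F=RRGO R=GOBB B=GGRB L=RBOO
After move 5 (F): F=GROR U=WWOB R=YOYB D=BGYW L=RYOW
After move 6 (U'): U=WBWO F=RYOR R=GRYB B=YORB L=GGOW
Query: U face = WBWO

Answer: W B W O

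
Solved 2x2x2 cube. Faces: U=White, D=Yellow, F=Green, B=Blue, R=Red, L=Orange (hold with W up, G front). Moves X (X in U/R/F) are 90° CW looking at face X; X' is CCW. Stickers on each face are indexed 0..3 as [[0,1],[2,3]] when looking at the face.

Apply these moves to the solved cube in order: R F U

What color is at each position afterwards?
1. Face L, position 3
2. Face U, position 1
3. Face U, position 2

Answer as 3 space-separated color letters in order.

After move 1 (R): R=RRRR U=WGWG F=GYGY D=YBYB B=WBWB
After move 2 (F): F=GGYY U=WGOO R=WRGR D=RRYB L=OYOB
After move 3 (U): U=OWOG F=WRYY R=WBGR B=OYWB L=GGOB
Query 1: L[3] = B
Query 2: U[1] = W
Query 3: U[2] = O

Answer: B W O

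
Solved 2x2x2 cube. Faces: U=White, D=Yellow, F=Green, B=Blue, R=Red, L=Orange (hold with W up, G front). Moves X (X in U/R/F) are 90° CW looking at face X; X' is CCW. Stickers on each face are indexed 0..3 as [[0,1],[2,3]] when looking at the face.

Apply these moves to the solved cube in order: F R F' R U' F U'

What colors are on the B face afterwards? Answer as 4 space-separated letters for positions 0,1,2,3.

Answer: W Y G B

Derivation:
After move 1 (F): F=GGGG U=WWOO R=WRWR D=RRYY L=OYOY
After move 2 (R): R=WWRR U=WGOG F=GRGY D=RBYB B=OBWB
After move 3 (F'): F=RYGG U=WGWR R=BWRR D=YYYB L=OGOO
After move 4 (R): R=RBRW U=WYWG F=RYGB D=YWYO B=RBGB
After move 5 (U'): U=YGWW F=OGGB R=RYRW B=RBGB L=RBOO
After move 6 (F): F=GOBG U=YGOB R=WYWW D=RRYO L=RYOW
After move 7 (U'): U=GBYO F=RYBG R=GOWW B=WYGB L=RBOW
Query: B face = WYGB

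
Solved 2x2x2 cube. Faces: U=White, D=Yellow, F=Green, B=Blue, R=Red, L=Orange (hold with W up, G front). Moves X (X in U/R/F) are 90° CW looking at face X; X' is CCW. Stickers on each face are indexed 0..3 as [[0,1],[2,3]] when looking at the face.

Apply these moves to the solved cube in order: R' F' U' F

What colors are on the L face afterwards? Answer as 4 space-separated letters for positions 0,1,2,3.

After move 1 (R'): R=RRRR U=WBWB F=GWGW D=YGYG B=YBYB
After move 2 (F'): F=WWGG U=WBRR R=GRYR D=OOYG L=OBOW
After move 3 (U'): U=BRWR F=OBGG R=WWYR B=GRYB L=YBOW
After move 4 (F): F=GOGB U=BRWB R=WWRR D=YWYG L=YOOO
Query: L face = YOOO

Answer: Y O O O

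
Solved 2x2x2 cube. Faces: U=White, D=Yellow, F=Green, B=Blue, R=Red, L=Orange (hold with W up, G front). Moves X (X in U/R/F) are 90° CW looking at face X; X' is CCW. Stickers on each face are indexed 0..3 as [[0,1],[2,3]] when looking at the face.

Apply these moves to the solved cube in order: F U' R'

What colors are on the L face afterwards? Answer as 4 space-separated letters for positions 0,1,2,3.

Answer: B B O Y

Derivation:
After move 1 (F): F=GGGG U=WWOO R=WRWR D=RRYY L=OYOY
After move 2 (U'): U=WOWO F=OYGG R=GGWR B=WRBB L=BBOY
After move 3 (R'): R=GRGW U=WBWW F=OOGO D=RYYG B=YRRB
Query: L face = BBOY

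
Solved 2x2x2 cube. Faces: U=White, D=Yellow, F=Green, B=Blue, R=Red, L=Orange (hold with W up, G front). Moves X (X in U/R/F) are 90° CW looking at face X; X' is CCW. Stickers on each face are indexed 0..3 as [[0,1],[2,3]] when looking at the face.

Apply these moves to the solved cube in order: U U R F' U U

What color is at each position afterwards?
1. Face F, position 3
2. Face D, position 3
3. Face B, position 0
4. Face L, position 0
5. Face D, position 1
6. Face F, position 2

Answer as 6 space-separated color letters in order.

After move 1 (U): U=WWWW F=RRGG R=BBRR B=OOBB L=GGOO
After move 2 (U): U=WWWW F=BBGG R=OORR B=GGBB L=RROO
After move 3 (R): R=RORO U=WBWG F=BYGY D=YBYG B=WGWB
After move 4 (F'): F=YYBG U=WBRR R=BOYO D=ROYG L=RGOW
After move 5 (U): U=RWRB F=BOBG R=WGYO B=RGWB L=YYOW
After move 6 (U): U=RRBW F=WGBG R=RGYO B=YYWB L=BOOW
Query 1: F[3] = G
Query 2: D[3] = G
Query 3: B[0] = Y
Query 4: L[0] = B
Query 5: D[1] = O
Query 6: F[2] = B

Answer: G G Y B O B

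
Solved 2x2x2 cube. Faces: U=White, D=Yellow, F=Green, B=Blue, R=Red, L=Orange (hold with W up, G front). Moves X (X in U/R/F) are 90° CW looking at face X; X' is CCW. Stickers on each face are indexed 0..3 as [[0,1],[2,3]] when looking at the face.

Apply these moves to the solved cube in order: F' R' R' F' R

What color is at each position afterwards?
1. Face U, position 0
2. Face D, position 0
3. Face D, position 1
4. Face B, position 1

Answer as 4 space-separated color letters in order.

Answer: W W G B

Derivation:
After move 1 (F'): F=GGGG U=WWRR R=YRYR D=OOYY L=OWOW
After move 2 (R'): R=RRYY U=WBRB F=GWGR D=OGYG B=YBOB
After move 3 (R'): R=RYRY U=WORY F=GBGB D=OWYR B=GBGB
After move 4 (F'): F=BBGG U=WORR R=WYOY D=WWYR L=OYOR
After move 5 (R): R=OWYY U=WBRG F=BWGR D=WGYG B=RBOB
Query 1: U[0] = W
Query 2: D[0] = W
Query 3: D[1] = G
Query 4: B[1] = B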